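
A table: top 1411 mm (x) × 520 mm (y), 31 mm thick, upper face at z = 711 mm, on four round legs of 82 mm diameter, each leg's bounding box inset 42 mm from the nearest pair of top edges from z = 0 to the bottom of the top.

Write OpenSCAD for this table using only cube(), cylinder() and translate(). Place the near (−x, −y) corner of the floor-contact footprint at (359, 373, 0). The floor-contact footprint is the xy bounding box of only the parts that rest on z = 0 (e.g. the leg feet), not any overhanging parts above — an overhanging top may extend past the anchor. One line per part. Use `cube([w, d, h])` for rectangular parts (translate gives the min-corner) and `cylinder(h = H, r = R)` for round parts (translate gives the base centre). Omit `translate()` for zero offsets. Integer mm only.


translate([317, 331, 680]) cube([1411, 520, 31]);
translate([400, 414, 0]) cylinder(h = 680, r = 41);
translate([1645, 414, 0]) cylinder(h = 680, r = 41);
translate([400, 768, 0]) cylinder(h = 680, r = 41);
translate([1645, 768, 0]) cylinder(h = 680, r = 41);


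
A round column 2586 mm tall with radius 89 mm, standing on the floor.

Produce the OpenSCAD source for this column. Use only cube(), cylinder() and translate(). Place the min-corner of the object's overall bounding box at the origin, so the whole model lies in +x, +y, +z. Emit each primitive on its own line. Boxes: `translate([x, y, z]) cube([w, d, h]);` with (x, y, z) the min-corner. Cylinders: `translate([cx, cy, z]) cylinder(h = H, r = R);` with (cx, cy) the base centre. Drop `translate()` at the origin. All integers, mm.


translate([89, 89, 0]) cylinder(h = 2586, r = 89);


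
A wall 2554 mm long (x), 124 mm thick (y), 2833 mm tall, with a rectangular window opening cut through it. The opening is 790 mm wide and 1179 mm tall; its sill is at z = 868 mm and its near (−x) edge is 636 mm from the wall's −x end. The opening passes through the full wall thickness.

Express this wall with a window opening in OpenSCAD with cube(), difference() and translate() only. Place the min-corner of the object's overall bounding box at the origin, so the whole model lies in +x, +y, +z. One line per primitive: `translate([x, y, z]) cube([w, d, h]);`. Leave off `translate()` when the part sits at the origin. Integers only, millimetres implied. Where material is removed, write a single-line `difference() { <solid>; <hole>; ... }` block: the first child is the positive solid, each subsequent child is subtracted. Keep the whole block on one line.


difference() { cube([2554, 124, 2833]); translate([636, 0, 868]) cube([790, 124, 1179]); }


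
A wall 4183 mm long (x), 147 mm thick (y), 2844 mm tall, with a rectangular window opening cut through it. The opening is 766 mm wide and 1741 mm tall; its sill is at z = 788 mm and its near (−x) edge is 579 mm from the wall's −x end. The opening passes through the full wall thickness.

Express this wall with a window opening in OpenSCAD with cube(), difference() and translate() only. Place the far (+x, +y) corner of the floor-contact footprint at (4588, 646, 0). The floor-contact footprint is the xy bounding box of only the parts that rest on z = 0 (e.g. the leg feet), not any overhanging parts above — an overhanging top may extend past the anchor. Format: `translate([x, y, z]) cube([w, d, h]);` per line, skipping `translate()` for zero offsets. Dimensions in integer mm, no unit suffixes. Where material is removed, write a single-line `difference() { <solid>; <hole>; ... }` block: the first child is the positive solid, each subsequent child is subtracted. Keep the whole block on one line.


difference() { translate([405, 499, 0]) cube([4183, 147, 2844]); translate([984, 499, 788]) cube([766, 147, 1741]); }


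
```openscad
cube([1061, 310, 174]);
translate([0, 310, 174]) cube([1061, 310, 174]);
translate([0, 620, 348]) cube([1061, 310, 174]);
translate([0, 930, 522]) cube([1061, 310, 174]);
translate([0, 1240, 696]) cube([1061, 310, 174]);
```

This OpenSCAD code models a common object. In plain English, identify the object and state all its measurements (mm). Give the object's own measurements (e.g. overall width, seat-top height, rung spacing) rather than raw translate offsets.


A straight staircase of 5 solid steps. Each step is 1061 mm wide (x), 310 mm deep (y, the going) and 174 mm tall (the rise). The first step rests on the floor; each subsequent step sits one going further in +y and one rise higher in +z, directly behind and above the previous step with no overlap.


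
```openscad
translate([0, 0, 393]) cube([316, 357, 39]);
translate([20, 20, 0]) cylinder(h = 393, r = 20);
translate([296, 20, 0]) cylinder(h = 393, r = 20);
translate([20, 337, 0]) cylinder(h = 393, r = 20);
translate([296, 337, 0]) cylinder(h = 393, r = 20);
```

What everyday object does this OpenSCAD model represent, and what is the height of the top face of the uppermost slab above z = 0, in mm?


A stool. The seat height is 432 mm.

A 316×357×39 slab at z = 393 on four corner cylinders — a stool. The seat top is 393 + 39 = 432 mm.


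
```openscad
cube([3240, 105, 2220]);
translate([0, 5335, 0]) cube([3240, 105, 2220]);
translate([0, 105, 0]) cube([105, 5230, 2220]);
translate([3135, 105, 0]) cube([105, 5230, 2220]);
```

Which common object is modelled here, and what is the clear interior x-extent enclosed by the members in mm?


A house (or room) frame. The interior width is 3030 mm.

Four 2220 mm walls enclosing a rectangle with no floor or roof — a room or house frame. Outside width is 3240 mm and wall thickness is 105 mm, so the interior width is 3240 − 2 × 105 = 3030 mm.


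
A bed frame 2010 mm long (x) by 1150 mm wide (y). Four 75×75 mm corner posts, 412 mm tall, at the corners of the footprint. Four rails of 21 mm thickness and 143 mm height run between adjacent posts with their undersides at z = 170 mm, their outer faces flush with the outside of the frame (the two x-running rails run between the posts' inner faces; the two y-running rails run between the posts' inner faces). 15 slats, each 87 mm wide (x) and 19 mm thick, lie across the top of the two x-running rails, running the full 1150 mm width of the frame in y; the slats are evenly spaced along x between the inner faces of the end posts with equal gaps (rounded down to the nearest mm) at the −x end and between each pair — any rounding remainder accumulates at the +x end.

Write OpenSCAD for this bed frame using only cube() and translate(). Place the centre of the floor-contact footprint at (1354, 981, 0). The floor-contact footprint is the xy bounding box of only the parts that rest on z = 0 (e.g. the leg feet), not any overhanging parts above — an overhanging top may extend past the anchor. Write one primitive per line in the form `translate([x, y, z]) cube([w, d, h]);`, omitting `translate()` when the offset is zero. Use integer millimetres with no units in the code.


// slat z = rail_z + rail_h = 170 + 143 = 313
// slat gap = ⌊(1860 − 15·87) / 16⌋ = 34
translate([349, 406, 0]) cube([75, 75, 412]);
translate([349, 1481, 0]) cube([75, 75, 412]);
translate([2284, 406, 0]) cube([75, 75, 412]);
translate([2284, 1481, 0]) cube([75, 75, 412]);
translate([424, 406, 170]) cube([1860, 21, 143]);
translate([424, 1535, 170]) cube([1860, 21, 143]);
translate([349, 481, 170]) cube([21, 1000, 143]);
translate([2338, 481, 170]) cube([21, 1000, 143]);
translate([458, 406, 313]) cube([87, 1150, 19]);
translate([579, 406, 313]) cube([87, 1150, 19]);
translate([700, 406, 313]) cube([87, 1150, 19]);
translate([821, 406, 313]) cube([87, 1150, 19]);
translate([942, 406, 313]) cube([87, 1150, 19]);
translate([1063, 406, 313]) cube([87, 1150, 19]);
translate([1184, 406, 313]) cube([87, 1150, 19]);
translate([1305, 406, 313]) cube([87, 1150, 19]);
translate([1426, 406, 313]) cube([87, 1150, 19]);
translate([1547, 406, 313]) cube([87, 1150, 19]);
translate([1668, 406, 313]) cube([87, 1150, 19]);
translate([1789, 406, 313]) cube([87, 1150, 19]);
translate([1910, 406, 313]) cube([87, 1150, 19]);
translate([2031, 406, 313]) cube([87, 1150, 19]);
translate([2152, 406, 313]) cube([87, 1150, 19]);


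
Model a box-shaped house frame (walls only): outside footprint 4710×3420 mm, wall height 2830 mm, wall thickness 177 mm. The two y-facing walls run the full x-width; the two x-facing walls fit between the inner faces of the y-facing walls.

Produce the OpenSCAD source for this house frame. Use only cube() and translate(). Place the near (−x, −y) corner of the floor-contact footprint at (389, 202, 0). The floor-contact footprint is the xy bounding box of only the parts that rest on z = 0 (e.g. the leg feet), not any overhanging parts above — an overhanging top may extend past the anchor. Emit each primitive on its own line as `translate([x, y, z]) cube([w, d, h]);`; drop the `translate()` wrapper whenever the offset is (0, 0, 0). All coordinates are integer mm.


translate([389, 202, 0]) cube([4710, 177, 2830]);
translate([389, 3445, 0]) cube([4710, 177, 2830]);
translate([389, 379, 0]) cube([177, 3066, 2830]);
translate([4922, 379, 0]) cube([177, 3066, 2830]);


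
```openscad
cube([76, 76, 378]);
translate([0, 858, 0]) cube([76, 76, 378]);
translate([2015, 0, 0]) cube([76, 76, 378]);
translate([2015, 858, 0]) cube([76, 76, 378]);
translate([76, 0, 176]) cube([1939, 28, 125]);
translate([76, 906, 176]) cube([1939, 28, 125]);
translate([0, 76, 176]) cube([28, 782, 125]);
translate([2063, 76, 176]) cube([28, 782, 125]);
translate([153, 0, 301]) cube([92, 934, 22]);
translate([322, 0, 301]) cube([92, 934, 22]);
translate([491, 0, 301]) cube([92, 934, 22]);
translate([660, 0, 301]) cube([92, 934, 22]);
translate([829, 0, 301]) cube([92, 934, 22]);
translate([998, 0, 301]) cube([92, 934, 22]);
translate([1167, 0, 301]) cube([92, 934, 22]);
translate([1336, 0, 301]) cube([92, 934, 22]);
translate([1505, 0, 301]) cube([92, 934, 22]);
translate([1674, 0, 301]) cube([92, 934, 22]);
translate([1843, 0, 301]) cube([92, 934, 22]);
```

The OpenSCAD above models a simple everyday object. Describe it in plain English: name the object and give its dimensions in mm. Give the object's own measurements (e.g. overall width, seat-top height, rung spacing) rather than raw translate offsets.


A bed frame 2091 mm long (x) by 934 mm wide (y). Four 76×76 mm corner posts, 378 mm tall, at the corners of the footprint. Four rails of 28 mm thickness and 125 mm height run between adjacent posts with their undersides at z = 176 mm, their outer faces flush with the outside of the frame (the two x-running rails run between the posts' inner faces; the two y-running rails run between the posts' inner faces). 11 slats, each 92 mm wide (x) and 22 mm thick, lie across the top of the two x-running rails, running the full 934 mm width of the frame in y; along x they sit between the end posts with a 77 mm gap after the −x posts and between neighbouring slats, leaving 80 mm before the +x posts.


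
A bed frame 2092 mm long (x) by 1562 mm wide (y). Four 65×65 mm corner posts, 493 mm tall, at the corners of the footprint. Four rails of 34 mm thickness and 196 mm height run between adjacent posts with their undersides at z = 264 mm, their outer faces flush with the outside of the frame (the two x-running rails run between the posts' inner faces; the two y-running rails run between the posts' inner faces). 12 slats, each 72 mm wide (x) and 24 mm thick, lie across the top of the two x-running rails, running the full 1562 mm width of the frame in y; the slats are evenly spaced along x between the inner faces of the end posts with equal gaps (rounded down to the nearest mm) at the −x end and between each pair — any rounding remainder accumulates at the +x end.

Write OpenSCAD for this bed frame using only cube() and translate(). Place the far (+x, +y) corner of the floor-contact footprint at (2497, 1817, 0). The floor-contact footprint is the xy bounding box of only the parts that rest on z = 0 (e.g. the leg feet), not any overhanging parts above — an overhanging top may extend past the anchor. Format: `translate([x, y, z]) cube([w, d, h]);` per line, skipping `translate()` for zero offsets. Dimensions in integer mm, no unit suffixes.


// slat z = rail_z + rail_h = 264 + 196 = 460
// slat gap = ⌊(1962 − 12·72) / 13⌋ = 84
translate([405, 255, 0]) cube([65, 65, 493]);
translate([405, 1752, 0]) cube([65, 65, 493]);
translate([2432, 255, 0]) cube([65, 65, 493]);
translate([2432, 1752, 0]) cube([65, 65, 493]);
translate([470, 255, 264]) cube([1962, 34, 196]);
translate([470, 1783, 264]) cube([1962, 34, 196]);
translate([405, 320, 264]) cube([34, 1432, 196]);
translate([2463, 320, 264]) cube([34, 1432, 196]);
translate([554, 255, 460]) cube([72, 1562, 24]);
translate([710, 255, 460]) cube([72, 1562, 24]);
translate([866, 255, 460]) cube([72, 1562, 24]);
translate([1022, 255, 460]) cube([72, 1562, 24]);
translate([1178, 255, 460]) cube([72, 1562, 24]);
translate([1334, 255, 460]) cube([72, 1562, 24]);
translate([1490, 255, 460]) cube([72, 1562, 24]);
translate([1646, 255, 460]) cube([72, 1562, 24]);
translate([1802, 255, 460]) cube([72, 1562, 24]);
translate([1958, 255, 460]) cube([72, 1562, 24]);
translate([2114, 255, 460]) cube([72, 1562, 24]);
translate([2270, 255, 460]) cube([72, 1562, 24]);


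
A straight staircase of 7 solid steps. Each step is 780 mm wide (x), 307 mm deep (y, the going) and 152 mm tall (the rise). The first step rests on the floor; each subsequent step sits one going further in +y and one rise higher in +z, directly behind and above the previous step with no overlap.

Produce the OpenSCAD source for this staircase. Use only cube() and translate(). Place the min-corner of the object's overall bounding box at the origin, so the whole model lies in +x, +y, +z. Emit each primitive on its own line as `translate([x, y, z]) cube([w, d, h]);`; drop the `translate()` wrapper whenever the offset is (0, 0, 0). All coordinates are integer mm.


cube([780, 307, 152]);
translate([0, 307, 152]) cube([780, 307, 152]);
translate([0, 614, 304]) cube([780, 307, 152]);
translate([0, 921, 456]) cube([780, 307, 152]);
translate([0, 1228, 608]) cube([780, 307, 152]);
translate([0, 1535, 760]) cube([780, 307, 152]);
translate([0, 1842, 912]) cube([780, 307, 152]);


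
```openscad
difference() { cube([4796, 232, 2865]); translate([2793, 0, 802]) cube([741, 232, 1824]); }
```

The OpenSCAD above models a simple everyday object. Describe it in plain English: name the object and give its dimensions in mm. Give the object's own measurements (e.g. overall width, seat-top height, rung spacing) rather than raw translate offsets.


A wall 4796 mm long (x), 232 mm thick (y), 2865 mm tall, with a rectangular window opening cut through it. The opening is 741 mm wide and 1824 mm tall; its sill is at z = 802 mm and its near (−x) edge is 2793 mm from the wall's −x end. The opening passes through the full wall thickness.


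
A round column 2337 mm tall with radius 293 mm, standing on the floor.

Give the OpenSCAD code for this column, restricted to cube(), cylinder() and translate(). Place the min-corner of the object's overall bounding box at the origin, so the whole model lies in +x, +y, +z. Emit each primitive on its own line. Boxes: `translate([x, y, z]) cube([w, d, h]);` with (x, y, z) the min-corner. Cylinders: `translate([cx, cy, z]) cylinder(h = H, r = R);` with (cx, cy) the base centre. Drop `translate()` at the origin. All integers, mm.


translate([293, 293, 0]) cylinder(h = 2337, r = 293);


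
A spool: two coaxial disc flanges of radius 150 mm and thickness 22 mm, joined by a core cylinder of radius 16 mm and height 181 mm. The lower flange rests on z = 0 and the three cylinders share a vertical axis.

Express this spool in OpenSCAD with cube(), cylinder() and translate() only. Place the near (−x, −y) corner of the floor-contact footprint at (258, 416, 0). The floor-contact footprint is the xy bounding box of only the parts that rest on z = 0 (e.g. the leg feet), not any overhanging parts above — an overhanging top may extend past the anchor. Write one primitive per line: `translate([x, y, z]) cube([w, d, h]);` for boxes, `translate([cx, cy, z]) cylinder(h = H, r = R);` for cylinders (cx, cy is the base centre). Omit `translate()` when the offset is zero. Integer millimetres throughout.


translate([408, 566, 0]) cylinder(h = 22, r = 150);
translate([408, 566, 22]) cylinder(h = 181, r = 16);
translate([408, 566, 203]) cylinder(h = 22, r = 150);


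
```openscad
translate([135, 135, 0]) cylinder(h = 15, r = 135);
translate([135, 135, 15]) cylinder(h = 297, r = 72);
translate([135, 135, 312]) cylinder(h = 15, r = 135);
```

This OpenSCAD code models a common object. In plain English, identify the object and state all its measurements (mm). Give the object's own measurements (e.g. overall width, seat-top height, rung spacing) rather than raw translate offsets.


A spool: two coaxial disc flanges of radius 135 mm and thickness 15 mm, joined by a core cylinder of radius 72 mm and height 297 mm. The lower flange rests on z = 0 and the three cylinders share a vertical axis.


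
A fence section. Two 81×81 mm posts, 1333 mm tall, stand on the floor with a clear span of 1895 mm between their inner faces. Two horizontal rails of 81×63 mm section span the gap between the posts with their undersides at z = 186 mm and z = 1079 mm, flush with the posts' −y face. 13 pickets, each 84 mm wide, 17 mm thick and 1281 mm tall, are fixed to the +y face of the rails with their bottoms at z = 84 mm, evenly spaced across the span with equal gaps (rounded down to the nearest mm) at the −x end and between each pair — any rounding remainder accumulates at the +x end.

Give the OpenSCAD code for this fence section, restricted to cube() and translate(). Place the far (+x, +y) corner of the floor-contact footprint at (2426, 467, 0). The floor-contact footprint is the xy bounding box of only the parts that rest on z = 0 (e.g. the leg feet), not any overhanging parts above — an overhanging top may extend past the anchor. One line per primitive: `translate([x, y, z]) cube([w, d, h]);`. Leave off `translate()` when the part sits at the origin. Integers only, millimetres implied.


translate([369, 386, 0]) cube([81, 81, 1333]);
translate([2345, 386, 0]) cube([81, 81, 1333]);
translate([450, 386, 186]) cube([1895, 81, 63]);
translate([450, 386, 1079]) cube([1895, 81, 63]);
translate([507, 467, 84]) cube([84, 17, 1281]);
translate([648, 467, 84]) cube([84, 17, 1281]);
translate([789, 467, 84]) cube([84, 17, 1281]);
translate([930, 467, 84]) cube([84, 17, 1281]);
translate([1071, 467, 84]) cube([84, 17, 1281]);
translate([1212, 467, 84]) cube([84, 17, 1281]);
translate([1353, 467, 84]) cube([84, 17, 1281]);
translate([1494, 467, 84]) cube([84, 17, 1281]);
translate([1635, 467, 84]) cube([84, 17, 1281]);
translate([1776, 467, 84]) cube([84, 17, 1281]);
translate([1917, 467, 84]) cube([84, 17, 1281]);
translate([2058, 467, 84]) cube([84, 17, 1281]);
translate([2199, 467, 84]) cube([84, 17, 1281]);


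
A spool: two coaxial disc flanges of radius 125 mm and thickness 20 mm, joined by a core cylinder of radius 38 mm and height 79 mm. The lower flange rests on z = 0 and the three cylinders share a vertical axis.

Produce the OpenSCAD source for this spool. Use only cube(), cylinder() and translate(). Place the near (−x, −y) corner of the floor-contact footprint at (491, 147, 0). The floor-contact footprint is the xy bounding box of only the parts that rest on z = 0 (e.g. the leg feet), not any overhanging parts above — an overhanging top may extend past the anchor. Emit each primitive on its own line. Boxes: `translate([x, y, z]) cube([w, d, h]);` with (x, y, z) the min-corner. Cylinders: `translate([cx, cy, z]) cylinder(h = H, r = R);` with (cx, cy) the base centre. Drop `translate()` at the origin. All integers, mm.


translate([616, 272, 0]) cylinder(h = 20, r = 125);
translate([616, 272, 20]) cylinder(h = 79, r = 38);
translate([616, 272, 99]) cylinder(h = 20, r = 125);


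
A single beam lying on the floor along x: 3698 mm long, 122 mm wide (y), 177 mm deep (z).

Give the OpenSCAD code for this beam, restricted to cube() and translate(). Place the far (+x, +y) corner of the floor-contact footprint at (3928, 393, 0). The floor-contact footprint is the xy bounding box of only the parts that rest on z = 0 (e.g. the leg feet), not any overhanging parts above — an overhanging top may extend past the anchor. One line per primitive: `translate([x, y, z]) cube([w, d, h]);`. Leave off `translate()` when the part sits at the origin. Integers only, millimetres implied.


translate([230, 271, 0]) cube([3698, 122, 177]);


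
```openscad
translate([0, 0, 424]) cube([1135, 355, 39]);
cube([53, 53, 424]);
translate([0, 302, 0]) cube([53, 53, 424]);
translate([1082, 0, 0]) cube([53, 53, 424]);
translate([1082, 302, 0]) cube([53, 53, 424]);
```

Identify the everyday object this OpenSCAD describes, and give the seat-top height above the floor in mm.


A bench. The seat-top height is 463 mm.

A long slab on four corner posts — a bench. The slab sits at z = 424 with thickness 39, so the top is 424 + 39 = 463 mm.


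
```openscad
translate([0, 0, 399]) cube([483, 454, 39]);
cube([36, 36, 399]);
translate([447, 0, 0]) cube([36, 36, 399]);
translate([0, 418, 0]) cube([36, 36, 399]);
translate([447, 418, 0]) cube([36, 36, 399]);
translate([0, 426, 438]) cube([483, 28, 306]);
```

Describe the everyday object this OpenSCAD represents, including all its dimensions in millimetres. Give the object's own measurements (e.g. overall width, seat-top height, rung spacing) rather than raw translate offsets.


A chair. The seat is a 483×454×39 mm slab with its top at z = 438 mm, on four 36×36 mm corner legs (flush with the seat edges, standing on z = 0). A flat backrest 28 mm thick, 306 mm tall, spans the full seat width and rises from the seat top along its +y edge, rear face flush with the rear of the seat.


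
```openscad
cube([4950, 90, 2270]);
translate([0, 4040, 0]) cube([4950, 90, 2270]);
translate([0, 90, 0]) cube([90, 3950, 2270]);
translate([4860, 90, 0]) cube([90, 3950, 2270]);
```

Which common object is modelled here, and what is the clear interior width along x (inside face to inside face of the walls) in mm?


A house (or room) frame. The interior width is 4770 mm.

Four 2270 mm walls enclosing a rectangle with no floor or roof — a room or house frame. Outside width is 4950 mm and wall thickness is 90 mm, so the interior width is 4950 − 2 × 90 = 4770 mm.


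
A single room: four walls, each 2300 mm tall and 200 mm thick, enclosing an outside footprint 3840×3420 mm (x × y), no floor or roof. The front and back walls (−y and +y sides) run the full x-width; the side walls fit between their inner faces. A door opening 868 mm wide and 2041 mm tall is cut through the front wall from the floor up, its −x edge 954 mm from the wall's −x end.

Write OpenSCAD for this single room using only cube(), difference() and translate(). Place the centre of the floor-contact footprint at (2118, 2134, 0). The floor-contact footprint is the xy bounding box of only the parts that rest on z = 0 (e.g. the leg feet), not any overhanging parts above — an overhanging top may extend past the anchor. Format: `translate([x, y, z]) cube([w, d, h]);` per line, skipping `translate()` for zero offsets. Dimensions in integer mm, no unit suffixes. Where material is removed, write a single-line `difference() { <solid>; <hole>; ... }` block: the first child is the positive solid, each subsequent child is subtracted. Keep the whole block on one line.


difference() { translate([198, 424, 0]) cube([3840, 200, 2300]); translate([1152, 424, 0]) cube([868, 200, 2041]); }
translate([198, 3644, 0]) cube([3840, 200, 2300]);
translate([198, 624, 0]) cube([200, 3020, 2300]);
translate([3838, 624, 0]) cube([200, 3020, 2300]);


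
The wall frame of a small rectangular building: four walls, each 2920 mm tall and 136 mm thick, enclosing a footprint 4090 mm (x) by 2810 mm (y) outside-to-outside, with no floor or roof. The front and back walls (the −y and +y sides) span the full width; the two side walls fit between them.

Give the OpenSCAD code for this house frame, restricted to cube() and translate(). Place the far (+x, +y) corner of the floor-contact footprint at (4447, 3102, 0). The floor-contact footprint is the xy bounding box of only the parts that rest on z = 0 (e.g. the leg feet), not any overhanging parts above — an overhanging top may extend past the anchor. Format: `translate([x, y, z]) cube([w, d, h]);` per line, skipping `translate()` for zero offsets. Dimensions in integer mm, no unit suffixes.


translate([357, 292, 0]) cube([4090, 136, 2920]);
translate([357, 2966, 0]) cube([4090, 136, 2920]);
translate([357, 428, 0]) cube([136, 2538, 2920]);
translate([4311, 428, 0]) cube([136, 2538, 2920]);


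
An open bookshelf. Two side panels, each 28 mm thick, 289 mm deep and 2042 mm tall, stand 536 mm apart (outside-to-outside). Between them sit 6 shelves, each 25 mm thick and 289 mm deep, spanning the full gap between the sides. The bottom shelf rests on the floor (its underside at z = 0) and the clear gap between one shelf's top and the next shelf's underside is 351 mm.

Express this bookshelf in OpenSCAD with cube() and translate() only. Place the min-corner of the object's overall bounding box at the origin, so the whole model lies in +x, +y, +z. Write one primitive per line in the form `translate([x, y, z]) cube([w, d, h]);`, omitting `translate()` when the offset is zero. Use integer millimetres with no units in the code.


cube([28, 289, 2042]);
translate([508, 0, 0]) cube([28, 289, 2042]);
translate([28, 0, 0]) cube([480, 289, 25]);
translate([28, 0, 376]) cube([480, 289, 25]);
translate([28, 0, 752]) cube([480, 289, 25]);
translate([28, 0, 1128]) cube([480, 289, 25]);
translate([28, 0, 1504]) cube([480, 289, 25]);
translate([28, 0, 1880]) cube([480, 289, 25]);


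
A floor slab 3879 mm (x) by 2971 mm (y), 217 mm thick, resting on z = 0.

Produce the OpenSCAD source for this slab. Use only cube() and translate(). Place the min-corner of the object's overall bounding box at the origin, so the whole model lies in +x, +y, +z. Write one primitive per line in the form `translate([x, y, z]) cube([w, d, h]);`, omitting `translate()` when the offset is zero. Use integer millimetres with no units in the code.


cube([3879, 2971, 217]);


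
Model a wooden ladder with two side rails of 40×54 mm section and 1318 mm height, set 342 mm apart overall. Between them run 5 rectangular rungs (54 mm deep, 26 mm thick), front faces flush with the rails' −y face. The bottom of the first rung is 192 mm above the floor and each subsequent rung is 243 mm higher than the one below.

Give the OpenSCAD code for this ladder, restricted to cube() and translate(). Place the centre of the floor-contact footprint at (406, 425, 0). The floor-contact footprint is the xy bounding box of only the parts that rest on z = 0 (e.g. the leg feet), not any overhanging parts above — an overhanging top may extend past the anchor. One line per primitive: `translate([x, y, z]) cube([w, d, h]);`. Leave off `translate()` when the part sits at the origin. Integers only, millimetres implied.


translate([235, 398, 0]) cube([40, 54, 1318]);
translate([537, 398, 0]) cube([40, 54, 1318]);
translate([275, 398, 192]) cube([262, 54, 26]);
translate([275, 398, 435]) cube([262, 54, 26]);
translate([275, 398, 678]) cube([262, 54, 26]);
translate([275, 398, 921]) cube([262, 54, 26]);
translate([275, 398, 1164]) cube([262, 54, 26]);


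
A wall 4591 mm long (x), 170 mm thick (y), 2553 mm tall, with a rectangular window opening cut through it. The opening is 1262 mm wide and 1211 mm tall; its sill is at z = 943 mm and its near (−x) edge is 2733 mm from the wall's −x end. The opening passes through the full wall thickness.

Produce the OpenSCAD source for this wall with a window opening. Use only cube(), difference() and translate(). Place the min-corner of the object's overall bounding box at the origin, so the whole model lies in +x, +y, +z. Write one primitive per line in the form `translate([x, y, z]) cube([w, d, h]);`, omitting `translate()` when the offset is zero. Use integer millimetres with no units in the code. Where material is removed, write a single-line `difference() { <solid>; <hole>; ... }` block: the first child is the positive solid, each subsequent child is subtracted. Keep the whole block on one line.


difference() { cube([4591, 170, 2553]); translate([2733, 0, 943]) cube([1262, 170, 1211]); }


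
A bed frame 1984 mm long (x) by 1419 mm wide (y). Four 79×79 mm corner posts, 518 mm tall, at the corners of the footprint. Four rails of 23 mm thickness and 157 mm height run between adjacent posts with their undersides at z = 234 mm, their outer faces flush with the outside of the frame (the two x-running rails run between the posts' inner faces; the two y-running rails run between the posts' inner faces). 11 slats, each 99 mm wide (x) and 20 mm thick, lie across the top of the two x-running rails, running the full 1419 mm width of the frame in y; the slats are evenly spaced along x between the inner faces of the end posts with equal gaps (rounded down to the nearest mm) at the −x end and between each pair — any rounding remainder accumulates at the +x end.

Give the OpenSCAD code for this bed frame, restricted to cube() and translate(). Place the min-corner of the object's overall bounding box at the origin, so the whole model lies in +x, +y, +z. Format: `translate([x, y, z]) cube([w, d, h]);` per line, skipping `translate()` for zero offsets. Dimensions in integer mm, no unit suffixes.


cube([79, 79, 518]);
translate([0, 1340, 0]) cube([79, 79, 518]);
translate([1905, 0, 0]) cube([79, 79, 518]);
translate([1905, 1340, 0]) cube([79, 79, 518]);
translate([79, 0, 234]) cube([1826, 23, 157]);
translate([79, 1396, 234]) cube([1826, 23, 157]);
translate([0, 79, 234]) cube([23, 1261, 157]);
translate([1961, 79, 234]) cube([23, 1261, 157]);
translate([140, 0, 391]) cube([99, 1419, 20]);
translate([300, 0, 391]) cube([99, 1419, 20]);
translate([460, 0, 391]) cube([99, 1419, 20]);
translate([620, 0, 391]) cube([99, 1419, 20]);
translate([780, 0, 391]) cube([99, 1419, 20]);
translate([940, 0, 391]) cube([99, 1419, 20]);
translate([1100, 0, 391]) cube([99, 1419, 20]);
translate([1260, 0, 391]) cube([99, 1419, 20]);
translate([1420, 0, 391]) cube([99, 1419, 20]);
translate([1580, 0, 391]) cube([99, 1419, 20]);
translate([1740, 0, 391]) cube([99, 1419, 20]);


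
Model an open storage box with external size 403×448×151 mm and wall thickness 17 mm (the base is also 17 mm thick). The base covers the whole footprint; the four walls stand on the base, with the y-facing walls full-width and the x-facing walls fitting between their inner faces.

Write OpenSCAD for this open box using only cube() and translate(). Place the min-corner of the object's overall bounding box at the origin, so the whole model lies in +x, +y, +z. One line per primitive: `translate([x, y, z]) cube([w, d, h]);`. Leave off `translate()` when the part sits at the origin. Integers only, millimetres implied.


cube([403, 448, 17]);
translate([0, 0, 17]) cube([403, 17, 134]);
translate([0, 431, 17]) cube([403, 17, 134]);
translate([0, 17, 17]) cube([17, 414, 134]);
translate([386, 17, 17]) cube([17, 414, 134]);


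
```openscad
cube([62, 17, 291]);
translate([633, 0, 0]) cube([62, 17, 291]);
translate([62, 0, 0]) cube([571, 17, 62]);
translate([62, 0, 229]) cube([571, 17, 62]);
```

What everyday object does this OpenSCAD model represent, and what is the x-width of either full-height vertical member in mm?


A picture frame. The border width is 62 mm.

Four thin pieces enclosing a rectangular opening — a picture frame. The two full-height stiles are 291 mm tall; the top rail sits at z = 229 and is 62 mm tall, so the border above the opening is 291 − 229 = 62 mm, matching the stile x-width.


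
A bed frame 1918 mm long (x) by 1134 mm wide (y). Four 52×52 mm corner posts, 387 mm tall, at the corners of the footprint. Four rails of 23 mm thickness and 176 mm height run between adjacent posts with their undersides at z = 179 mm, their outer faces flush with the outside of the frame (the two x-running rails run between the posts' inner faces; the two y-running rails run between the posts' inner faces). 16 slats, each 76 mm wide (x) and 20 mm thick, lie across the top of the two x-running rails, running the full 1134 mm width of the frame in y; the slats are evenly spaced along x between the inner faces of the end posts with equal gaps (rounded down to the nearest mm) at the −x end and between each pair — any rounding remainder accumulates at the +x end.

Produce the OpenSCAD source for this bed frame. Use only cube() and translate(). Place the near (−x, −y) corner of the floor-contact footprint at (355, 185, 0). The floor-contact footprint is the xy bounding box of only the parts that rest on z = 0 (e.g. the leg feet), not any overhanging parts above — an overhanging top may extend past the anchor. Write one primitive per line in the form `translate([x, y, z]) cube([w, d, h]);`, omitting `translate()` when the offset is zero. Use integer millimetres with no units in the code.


// slat z = rail_z + rail_h = 179 + 176 = 355
// slat gap = ⌊(1814 − 16·76) / 17⌋ = 35
translate([355, 185, 0]) cube([52, 52, 387]);
translate([355, 1267, 0]) cube([52, 52, 387]);
translate([2221, 185, 0]) cube([52, 52, 387]);
translate([2221, 1267, 0]) cube([52, 52, 387]);
translate([407, 185, 179]) cube([1814, 23, 176]);
translate([407, 1296, 179]) cube([1814, 23, 176]);
translate([355, 237, 179]) cube([23, 1030, 176]);
translate([2250, 237, 179]) cube([23, 1030, 176]);
translate([442, 185, 355]) cube([76, 1134, 20]);
translate([553, 185, 355]) cube([76, 1134, 20]);
translate([664, 185, 355]) cube([76, 1134, 20]);
translate([775, 185, 355]) cube([76, 1134, 20]);
translate([886, 185, 355]) cube([76, 1134, 20]);
translate([997, 185, 355]) cube([76, 1134, 20]);
translate([1108, 185, 355]) cube([76, 1134, 20]);
translate([1219, 185, 355]) cube([76, 1134, 20]);
translate([1330, 185, 355]) cube([76, 1134, 20]);
translate([1441, 185, 355]) cube([76, 1134, 20]);
translate([1552, 185, 355]) cube([76, 1134, 20]);
translate([1663, 185, 355]) cube([76, 1134, 20]);
translate([1774, 185, 355]) cube([76, 1134, 20]);
translate([1885, 185, 355]) cube([76, 1134, 20]);
translate([1996, 185, 355]) cube([76, 1134, 20]);
translate([2107, 185, 355]) cube([76, 1134, 20]);


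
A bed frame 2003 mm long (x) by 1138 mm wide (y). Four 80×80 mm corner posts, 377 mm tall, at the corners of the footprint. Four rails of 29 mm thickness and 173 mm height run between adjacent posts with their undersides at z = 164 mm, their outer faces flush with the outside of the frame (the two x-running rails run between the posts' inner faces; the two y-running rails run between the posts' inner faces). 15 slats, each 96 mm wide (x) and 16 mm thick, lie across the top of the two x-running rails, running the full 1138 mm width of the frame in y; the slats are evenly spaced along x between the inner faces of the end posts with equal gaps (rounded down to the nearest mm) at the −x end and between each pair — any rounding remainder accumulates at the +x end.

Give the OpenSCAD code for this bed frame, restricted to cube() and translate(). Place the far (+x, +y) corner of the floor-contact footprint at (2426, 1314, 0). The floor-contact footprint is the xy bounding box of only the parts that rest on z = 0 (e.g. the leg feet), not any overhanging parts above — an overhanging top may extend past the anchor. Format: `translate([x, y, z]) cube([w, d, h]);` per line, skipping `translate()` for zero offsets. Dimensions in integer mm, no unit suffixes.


// slat z = rail_z + rail_h = 164 + 173 = 337
// slat gap = ⌊(1843 − 15·96) / 16⌋ = 25
translate([423, 176, 0]) cube([80, 80, 377]);
translate([423, 1234, 0]) cube([80, 80, 377]);
translate([2346, 176, 0]) cube([80, 80, 377]);
translate([2346, 1234, 0]) cube([80, 80, 377]);
translate([503, 176, 164]) cube([1843, 29, 173]);
translate([503, 1285, 164]) cube([1843, 29, 173]);
translate([423, 256, 164]) cube([29, 978, 173]);
translate([2397, 256, 164]) cube([29, 978, 173]);
translate([528, 176, 337]) cube([96, 1138, 16]);
translate([649, 176, 337]) cube([96, 1138, 16]);
translate([770, 176, 337]) cube([96, 1138, 16]);
translate([891, 176, 337]) cube([96, 1138, 16]);
translate([1012, 176, 337]) cube([96, 1138, 16]);
translate([1133, 176, 337]) cube([96, 1138, 16]);
translate([1254, 176, 337]) cube([96, 1138, 16]);
translate([1375, 176, 337]) cube([96, 1138, 16]);
translate([1496, 176, 337]) cube([96, 1138, 16]);
translate([1617, 176, 337]) cube([96, 1138, 16]);
translate([1738, 176, 337]) cube([96, 1138, 16]);
translate([1859, 176, 337]) cube([96, 1138, 16]);
translate([1980, 176, 337]) cube([96, 1138, 16]);
translate([2101, 176, 337]) cube([96, 1138, 16]);
translate([2222, 176, 337]) cube([96, 1138, 16]);


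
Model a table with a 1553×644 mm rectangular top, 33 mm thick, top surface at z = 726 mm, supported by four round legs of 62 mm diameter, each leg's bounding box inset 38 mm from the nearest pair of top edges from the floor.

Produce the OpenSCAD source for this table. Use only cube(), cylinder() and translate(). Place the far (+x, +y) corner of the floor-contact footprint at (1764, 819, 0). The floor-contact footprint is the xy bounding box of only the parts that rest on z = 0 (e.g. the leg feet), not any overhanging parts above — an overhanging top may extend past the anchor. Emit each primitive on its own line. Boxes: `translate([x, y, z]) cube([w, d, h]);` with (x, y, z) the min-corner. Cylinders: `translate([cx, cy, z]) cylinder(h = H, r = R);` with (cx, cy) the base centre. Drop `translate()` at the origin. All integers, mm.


translate([249, 213, 693]) cube([1553, 644, 33]);
translate([318, 282, 0]) cylinder(h = 693, r = 31);
translate([1733, 282, 0]) cylinder(h = 693, r = 31);
translate([318, 788, 0]) cylinder(h = 693, r = 31);
translate([1733, 788, 0]) cylinder(h = 693, r = 31);


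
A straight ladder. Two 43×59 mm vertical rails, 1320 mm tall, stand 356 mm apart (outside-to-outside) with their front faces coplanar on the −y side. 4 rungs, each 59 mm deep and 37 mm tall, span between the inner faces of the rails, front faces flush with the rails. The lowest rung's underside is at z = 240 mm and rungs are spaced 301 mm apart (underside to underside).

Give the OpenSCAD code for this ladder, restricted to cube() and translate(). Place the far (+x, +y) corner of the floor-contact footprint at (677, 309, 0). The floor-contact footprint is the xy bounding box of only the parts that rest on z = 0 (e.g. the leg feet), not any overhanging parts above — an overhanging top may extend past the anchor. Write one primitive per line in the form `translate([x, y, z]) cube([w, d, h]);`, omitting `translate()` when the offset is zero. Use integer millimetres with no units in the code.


translate([321, 250, 0]) cube([43, 59, 1320]);
translate([634, 250, 0]) cube([43, 59, 1320]);
translate([364, 250, 240]) cube([270, 59, 37]);
translate([364, 250, 541]) cube([270, 59, 37]);
translate([364, 250, 842]) cube([270, 59, 37]);
translate([364, 250, 1143]) cube([270, 59, 37]);


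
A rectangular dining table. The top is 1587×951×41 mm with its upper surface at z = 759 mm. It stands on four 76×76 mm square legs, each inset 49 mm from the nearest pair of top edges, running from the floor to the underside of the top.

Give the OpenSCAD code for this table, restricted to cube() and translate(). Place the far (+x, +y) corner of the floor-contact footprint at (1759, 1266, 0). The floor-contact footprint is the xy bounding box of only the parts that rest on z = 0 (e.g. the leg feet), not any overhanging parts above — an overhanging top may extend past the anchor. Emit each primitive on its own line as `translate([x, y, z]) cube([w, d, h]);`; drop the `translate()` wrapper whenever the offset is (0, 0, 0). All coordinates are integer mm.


translate([221, 364, 718]) cube([1587, 951, 41]);
translate([270, 413, 0]) cube([76, 76, 718]);
translate([1683, 413, 0]) cube([76, 76, 718]);
translate([270, 1190, 0]) cube([76, 76, 718]);
translate([1683, 1190, 0]) cube([76, 76, 718]);
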